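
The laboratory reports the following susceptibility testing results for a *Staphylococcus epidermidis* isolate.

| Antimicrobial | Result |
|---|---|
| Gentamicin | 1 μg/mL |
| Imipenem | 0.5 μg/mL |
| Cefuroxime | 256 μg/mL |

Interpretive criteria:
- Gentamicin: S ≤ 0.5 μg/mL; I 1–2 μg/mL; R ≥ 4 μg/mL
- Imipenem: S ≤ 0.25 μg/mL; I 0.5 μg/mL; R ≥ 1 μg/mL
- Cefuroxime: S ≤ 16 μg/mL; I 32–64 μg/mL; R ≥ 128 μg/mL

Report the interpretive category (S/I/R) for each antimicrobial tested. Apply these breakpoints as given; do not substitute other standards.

Gentamicin 1 μg/mL: in 1–2 μg/mL → I
Imipenem (0.5 μg/mL) = 0.5 μg/mL ⇒ Intermediate
Cefuroxime (256 μg/mL) ≥ 128 μg/mL — resistant

I, I, R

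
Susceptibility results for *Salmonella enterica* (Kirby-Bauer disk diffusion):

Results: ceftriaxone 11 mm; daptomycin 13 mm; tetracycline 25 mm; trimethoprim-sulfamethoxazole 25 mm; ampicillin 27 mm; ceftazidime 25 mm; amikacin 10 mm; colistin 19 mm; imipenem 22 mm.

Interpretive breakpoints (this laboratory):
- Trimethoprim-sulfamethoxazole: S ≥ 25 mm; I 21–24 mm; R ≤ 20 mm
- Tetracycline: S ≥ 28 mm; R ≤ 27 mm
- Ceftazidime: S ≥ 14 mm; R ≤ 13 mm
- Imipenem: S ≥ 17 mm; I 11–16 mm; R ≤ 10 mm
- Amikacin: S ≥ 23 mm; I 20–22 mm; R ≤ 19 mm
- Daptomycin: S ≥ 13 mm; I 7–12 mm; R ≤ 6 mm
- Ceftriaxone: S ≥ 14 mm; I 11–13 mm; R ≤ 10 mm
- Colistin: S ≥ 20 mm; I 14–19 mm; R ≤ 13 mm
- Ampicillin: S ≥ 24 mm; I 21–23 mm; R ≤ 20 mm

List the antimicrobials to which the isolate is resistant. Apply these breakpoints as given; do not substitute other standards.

Ceftriaxone 11 mm: in 11–13 mm ⇒ I
Daptomycin (13 mm) ≥ 13 mm → susceptible
Tetracycline (25 mm) ≤ 27 mm → R
Trimethoprim-sulfamethoxazole 25 mm: ≥ 25 mm — S
Ampicillin: 27 mm is ≥ 24 mm — S
Ceftazidime: 25 mm is ≥ 14 mm ⇒ Susceptible
Amikacin: 10 mm is ≤ 19 mm — resistant
Colistin: 19 mm is in 14–19 mm — intermediate
Imipenem: 22 mm is ≥ 17 mm → susceptible

tetracycline, amikacin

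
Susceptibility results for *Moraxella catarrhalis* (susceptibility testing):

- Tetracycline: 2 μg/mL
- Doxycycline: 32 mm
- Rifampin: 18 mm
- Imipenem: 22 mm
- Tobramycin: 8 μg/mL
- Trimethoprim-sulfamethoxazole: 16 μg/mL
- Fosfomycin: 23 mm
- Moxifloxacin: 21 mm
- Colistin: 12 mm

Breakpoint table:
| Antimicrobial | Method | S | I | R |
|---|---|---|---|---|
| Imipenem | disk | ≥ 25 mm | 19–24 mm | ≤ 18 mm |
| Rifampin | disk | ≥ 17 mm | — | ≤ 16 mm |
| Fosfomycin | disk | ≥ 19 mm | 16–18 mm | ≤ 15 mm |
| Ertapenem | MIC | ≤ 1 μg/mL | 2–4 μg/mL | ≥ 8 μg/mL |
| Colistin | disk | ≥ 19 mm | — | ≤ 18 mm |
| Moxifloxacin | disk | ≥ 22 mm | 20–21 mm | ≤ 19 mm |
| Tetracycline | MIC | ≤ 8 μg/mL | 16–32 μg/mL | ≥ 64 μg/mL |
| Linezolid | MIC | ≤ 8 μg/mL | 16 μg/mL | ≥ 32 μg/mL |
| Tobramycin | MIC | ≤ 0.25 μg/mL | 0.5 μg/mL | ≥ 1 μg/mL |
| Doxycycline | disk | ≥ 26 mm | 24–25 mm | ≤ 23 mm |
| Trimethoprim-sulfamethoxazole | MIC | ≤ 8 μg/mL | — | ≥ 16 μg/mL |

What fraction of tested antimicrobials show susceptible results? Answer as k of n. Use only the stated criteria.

Tetracycline: 2 μg/mL is ≤ 8 μg/mL ⇒ susceptible
Doxycycline 32 mm: ≥ 26 mm ⇒ susceptible
Rifampin 18 mm: ≥ 17 mm ⇒ susceptible
Imipenem 22 mm: in 19–24 mm — I
Tobramycin (8 μg/mL) ≥ 1 μg/mL → resistant
Trimethoprim-sulfamethoxazole: 16 μg/mL is ≥ 16 μg/mL → R
Fosfomycin (23 mm) ≥ 19 mm — Susceptible
Moxifloxacin: 21 mm is in 20–21 mm — I
Colistin 12 mm: ≤ 18 mm ⇒ resistant
Susceptible: 4/9

4 of 9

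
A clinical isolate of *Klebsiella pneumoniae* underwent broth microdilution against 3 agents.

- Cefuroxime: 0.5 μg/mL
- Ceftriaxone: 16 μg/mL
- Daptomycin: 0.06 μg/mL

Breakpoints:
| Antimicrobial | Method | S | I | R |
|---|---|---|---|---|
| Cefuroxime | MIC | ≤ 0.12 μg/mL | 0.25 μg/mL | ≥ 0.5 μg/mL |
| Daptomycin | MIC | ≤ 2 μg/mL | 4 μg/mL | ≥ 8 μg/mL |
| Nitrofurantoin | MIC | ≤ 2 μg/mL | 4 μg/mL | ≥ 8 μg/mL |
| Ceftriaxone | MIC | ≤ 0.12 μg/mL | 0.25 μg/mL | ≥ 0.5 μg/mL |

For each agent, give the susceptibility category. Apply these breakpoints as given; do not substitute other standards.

R, R, S

Cefuroxime: 0.5 μg/mL is ≥ 0.5 μg/mL → R
Ceftriaxone: 16 μg/mL is ≥ 0.5 μg/mL ⇒ Resistant
Daptomycin 0.06 μg/mL: ≤ 2 μg/mL → susceptible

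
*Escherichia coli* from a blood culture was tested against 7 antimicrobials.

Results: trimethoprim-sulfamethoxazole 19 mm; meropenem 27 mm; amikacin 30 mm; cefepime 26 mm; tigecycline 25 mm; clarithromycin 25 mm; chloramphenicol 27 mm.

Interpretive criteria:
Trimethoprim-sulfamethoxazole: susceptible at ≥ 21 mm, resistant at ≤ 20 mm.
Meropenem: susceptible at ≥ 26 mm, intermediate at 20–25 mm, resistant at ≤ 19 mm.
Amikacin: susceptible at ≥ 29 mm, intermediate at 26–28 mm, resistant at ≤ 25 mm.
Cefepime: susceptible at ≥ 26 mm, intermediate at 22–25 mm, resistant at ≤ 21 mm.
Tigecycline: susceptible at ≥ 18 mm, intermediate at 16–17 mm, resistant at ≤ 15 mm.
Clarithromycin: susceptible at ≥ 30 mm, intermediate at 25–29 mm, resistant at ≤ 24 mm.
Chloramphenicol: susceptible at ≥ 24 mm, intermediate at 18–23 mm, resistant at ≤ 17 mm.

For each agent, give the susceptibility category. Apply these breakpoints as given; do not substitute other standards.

R, S, S, S, S, I, S

Trimethoprim-sulfamethoxazole (19 mm) ≤ 20 mm ⇒ R
Meropenem (27 mm) ≥ 26 mm ⇒ susceptible
Amikacin (30 mm) ≥ 29 mm — Susceptible
Cefepime 26 mm: ≥ 26 mm ⇒ susceptible
Tigecycline 25 mm: ≥ 18 mm → Susceptible
Clarithromycin (25 mm) in 25–29 mm ⇒ I
Chloramphenicol: 27 mm is ≥ 24 mm — susceptible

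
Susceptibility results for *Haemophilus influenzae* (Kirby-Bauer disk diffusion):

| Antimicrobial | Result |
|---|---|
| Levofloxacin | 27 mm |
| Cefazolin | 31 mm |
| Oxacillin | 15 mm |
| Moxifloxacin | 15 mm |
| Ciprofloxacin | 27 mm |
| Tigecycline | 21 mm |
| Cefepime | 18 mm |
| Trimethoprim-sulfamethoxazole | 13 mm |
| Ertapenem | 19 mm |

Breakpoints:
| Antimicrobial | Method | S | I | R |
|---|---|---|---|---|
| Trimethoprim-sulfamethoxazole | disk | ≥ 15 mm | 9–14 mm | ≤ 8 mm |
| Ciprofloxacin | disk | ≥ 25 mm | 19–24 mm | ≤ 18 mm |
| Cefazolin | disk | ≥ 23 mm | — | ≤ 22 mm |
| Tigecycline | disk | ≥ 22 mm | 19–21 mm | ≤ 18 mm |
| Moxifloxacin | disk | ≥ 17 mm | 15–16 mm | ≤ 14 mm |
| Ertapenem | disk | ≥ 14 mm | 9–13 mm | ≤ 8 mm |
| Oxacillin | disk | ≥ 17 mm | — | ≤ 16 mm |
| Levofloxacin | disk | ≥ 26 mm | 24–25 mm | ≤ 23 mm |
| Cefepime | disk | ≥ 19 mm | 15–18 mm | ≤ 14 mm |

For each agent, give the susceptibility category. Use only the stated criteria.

Levofloxacin: 27 mm is ≥ 26 mm → susceptible
Cefazolin (31 mm) ≥ 23 mm ⇒ susceptible
Oxacillin: 15 mm is ≤ 16 mm → R
Moxifloxacin: 15 mm is in 15–16 mm → I
Ciprofloxacin (27 mm) ≥ 25 mm ⇒ susceptible
Tigecycline (21 mm) in 19–21 mm — intermediate
Cefepime: 18 mm is in 15–18 mm → I
Trimethoprim-sulfamethoxazole (13 mm) in 9–14 mm → I
Ertapenem (19 mm) ≥ 14 mm ⇒ susceptible

S, S, R, I, S, I, I, I, S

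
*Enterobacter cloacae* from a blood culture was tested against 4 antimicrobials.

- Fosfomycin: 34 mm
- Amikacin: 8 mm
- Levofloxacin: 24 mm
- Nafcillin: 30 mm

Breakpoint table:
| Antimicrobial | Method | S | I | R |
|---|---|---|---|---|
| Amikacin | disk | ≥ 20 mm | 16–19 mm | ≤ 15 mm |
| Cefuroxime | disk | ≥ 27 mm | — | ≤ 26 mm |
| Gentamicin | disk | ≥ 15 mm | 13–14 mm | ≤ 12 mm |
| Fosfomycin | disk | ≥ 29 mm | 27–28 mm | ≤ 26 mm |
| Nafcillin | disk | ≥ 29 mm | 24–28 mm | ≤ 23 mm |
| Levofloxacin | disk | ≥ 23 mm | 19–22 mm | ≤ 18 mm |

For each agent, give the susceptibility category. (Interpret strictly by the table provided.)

Fosfomycin 34 mm: ≥ 29 mm ⇒ S
Amikacin: 8 mm is ≤ 15 mm → Resistant
Levofloxacin 24 mm: ≥ 23 mm ⇒ Susceptible
Nafcillin: 30 mm is ≥ 29 mm ⇒ susceptible

S, R, S, S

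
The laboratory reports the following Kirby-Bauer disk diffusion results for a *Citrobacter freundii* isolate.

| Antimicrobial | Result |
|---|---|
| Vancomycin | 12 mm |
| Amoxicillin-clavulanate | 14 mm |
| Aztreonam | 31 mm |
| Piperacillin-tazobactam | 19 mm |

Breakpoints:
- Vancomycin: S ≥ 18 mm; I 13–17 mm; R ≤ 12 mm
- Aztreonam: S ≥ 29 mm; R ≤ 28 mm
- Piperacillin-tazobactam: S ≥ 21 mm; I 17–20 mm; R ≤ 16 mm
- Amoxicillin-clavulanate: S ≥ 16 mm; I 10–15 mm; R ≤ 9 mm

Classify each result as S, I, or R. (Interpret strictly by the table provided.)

R, I, S, I

Vancomycin: 12 mm is ≤ 12 mm ⇒ resistant
Amoxicillin-clavulanate (14 mm) in 10–15 mm — Intermediate
Aztreonam (31 mm) ≥ 29 mm — Susceptible
Piperacillin-tazobactam: 19 mm is in 17–20 mm ⇒ I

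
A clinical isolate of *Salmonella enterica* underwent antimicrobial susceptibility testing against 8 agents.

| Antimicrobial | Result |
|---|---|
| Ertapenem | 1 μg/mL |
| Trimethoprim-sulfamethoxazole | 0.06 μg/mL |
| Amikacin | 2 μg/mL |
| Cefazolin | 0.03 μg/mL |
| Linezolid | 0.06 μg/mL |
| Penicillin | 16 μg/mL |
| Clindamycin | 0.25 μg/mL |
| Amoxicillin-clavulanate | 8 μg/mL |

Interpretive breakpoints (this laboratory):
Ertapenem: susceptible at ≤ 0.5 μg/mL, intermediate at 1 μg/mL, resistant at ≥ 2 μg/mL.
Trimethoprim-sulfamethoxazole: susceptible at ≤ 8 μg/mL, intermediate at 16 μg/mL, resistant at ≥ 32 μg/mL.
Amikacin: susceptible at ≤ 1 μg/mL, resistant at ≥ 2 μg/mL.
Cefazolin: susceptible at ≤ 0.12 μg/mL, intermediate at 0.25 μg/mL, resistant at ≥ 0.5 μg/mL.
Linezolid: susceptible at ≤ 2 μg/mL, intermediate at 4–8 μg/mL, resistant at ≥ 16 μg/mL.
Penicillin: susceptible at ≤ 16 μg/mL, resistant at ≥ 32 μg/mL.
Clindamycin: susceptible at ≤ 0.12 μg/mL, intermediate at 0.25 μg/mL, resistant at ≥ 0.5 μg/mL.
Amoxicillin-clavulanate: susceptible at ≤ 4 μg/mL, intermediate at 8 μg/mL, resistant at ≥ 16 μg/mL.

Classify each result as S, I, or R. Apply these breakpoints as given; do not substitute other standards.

I, S, R, S, S, S, I, I

Ertapenem (1 μg/mL) = 1 μg/mL — I
Trimethoprim-sulfamethoxazole (0.06 μg/mL) ≤ 8 μg/mL ⇒ susceptible
Amikacin (2 μg/mL) ≥ 2 μg/mL ⇒ R
Cefazolin (0.03 μg/mL) ≤ 0.12 μg/mL → S
Linezolid (0.06 μg/mL) ≤ 2 μg/mL — susceptible
Penicillin (16 μg/mL) ≤ 16 μg/mL ⇒ Susceptible
Clindamycin: 0.25 μg/mL is = 0.25 μg/mL — intermediate
Amoxicillin-clavulanate (8 μg/mL) = 8 μg/mL — Intermediate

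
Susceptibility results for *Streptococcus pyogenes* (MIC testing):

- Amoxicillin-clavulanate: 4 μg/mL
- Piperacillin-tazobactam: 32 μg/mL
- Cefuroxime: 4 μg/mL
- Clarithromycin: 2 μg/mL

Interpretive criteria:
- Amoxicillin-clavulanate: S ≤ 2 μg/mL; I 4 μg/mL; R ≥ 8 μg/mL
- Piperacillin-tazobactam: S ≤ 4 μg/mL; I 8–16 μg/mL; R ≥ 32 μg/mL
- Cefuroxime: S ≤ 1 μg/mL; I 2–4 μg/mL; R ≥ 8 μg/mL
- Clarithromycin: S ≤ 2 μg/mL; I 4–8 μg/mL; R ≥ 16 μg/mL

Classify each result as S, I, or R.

Amoxicillin-clavulanate 4 μg/mL: = 4 μg/mL — Intermediate
Piperacillin-tazobactam 32 μg/mL: ≥ 32 μg/mL — Resistant
Cefuroxime 4 μg/mL: in 2–4 μg/mL → I
Clarithromycin: 2 μg/mL is ≤ 2 μg/mL → Susceptible

I, R, I, S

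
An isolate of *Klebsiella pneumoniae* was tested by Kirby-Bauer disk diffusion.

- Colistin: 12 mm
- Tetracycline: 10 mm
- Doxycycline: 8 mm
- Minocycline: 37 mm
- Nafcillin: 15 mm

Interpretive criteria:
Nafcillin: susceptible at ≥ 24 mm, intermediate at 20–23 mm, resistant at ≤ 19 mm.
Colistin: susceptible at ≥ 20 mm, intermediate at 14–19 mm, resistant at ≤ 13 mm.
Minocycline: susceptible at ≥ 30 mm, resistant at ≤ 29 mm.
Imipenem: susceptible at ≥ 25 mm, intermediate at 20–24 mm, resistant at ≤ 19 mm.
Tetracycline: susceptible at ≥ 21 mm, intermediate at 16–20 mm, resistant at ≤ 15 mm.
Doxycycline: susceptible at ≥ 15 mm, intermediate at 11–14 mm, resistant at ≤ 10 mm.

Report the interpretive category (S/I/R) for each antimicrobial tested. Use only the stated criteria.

R, R, R, S, R

Colistin: 12 mm is ≤ 13 mm ⇒ resistant
Tetracycline: 10 mm is ≤ 15 mm → Resistant
Doxycycline 8 mm: ≤ 10 mm — Resistant
Minocycline (37 mm) ≥ 30 mm → susceptible
Nafcillin (15 mm) ≤ 19 mm ⇒ Resistant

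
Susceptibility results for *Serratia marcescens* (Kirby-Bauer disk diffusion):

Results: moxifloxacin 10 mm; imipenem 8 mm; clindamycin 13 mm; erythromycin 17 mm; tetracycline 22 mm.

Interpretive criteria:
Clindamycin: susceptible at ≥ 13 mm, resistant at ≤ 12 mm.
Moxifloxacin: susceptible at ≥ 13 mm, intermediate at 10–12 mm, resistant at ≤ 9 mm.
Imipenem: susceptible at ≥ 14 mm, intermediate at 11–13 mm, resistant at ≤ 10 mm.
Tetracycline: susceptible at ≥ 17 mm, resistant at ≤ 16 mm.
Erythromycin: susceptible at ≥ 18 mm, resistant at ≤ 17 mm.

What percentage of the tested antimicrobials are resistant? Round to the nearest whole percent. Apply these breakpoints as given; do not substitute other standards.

40%

Moxifloxacin 10 mm: in 10–12 mm ⇒ intermediate
Imipenem 8 mm: ≤ 10 mm — R
Clindamycin (13 mm) ≥ 13 mm → S
Erythromycin: 17 mm is ≤ 17 mm — R
Tetracycline: 22 mm is ≥ 17 mm → Susceptible
Resistant: 2/5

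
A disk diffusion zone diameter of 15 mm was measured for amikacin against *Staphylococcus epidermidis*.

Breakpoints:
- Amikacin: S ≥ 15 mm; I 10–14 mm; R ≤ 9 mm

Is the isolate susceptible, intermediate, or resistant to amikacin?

Susceptible

Amikacin: 15 mm is ≥ 15 mm ⇒ susceptible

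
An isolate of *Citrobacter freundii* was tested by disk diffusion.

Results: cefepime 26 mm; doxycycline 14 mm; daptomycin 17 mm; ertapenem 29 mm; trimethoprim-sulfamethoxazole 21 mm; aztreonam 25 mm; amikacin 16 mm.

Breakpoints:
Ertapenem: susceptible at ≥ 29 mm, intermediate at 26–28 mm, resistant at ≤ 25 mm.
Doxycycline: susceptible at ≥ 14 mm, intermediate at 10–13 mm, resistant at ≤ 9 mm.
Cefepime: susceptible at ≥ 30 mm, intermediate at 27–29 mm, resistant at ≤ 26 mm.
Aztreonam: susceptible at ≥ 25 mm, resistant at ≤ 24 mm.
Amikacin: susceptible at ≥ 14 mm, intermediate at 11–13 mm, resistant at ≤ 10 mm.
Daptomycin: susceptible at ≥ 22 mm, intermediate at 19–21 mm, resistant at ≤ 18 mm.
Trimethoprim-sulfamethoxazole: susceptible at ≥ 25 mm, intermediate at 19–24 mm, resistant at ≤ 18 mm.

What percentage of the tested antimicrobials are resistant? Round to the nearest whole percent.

Cefepime: 26 mm is ≤ 26 mm → resistant
Doxycycline (14 mm) ≥ 14 mm → Susceptible
Daptomycin (17 mm) ≤ 18 mm ⇒ Resistant
Ertapenem 29 mm: ≥ 29 mm — Susceptible
Trimethoprim-sulfamethoxazole (21 mm) in 19–24 mm → Intermediate
Aztreonam (25 mm) ≥ 25 mm ⇒ Susceptible
Amikacin: 16 mm is ≥ 14 mm — susceptible
Resistant: 2/7

29%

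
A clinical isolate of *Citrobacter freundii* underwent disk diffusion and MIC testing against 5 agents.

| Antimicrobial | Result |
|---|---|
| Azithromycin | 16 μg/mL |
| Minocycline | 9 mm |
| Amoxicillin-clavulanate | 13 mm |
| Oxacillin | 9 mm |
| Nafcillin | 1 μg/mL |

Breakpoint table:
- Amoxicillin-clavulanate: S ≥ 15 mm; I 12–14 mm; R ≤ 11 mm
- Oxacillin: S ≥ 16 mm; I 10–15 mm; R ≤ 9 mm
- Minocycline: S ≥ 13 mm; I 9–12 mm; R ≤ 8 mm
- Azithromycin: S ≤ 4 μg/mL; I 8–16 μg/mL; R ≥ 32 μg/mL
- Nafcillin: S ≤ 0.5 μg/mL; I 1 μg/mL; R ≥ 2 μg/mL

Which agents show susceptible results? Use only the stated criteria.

none

Azithromycin 16 μg/mL: in 8–16 μg/mL ⇒ intermediate
Minocycline: 9 mm is in 9–12 mm ⇒ Intermediate
Amoxicillin-clavulanate: 13 mm is in 12–14 mm ⇒ Intermediate
Oxacillin (9 mm) ≤ 9 mm — R
Nafcillin: 1 μg/mL is = 1 μg/mL — intermediate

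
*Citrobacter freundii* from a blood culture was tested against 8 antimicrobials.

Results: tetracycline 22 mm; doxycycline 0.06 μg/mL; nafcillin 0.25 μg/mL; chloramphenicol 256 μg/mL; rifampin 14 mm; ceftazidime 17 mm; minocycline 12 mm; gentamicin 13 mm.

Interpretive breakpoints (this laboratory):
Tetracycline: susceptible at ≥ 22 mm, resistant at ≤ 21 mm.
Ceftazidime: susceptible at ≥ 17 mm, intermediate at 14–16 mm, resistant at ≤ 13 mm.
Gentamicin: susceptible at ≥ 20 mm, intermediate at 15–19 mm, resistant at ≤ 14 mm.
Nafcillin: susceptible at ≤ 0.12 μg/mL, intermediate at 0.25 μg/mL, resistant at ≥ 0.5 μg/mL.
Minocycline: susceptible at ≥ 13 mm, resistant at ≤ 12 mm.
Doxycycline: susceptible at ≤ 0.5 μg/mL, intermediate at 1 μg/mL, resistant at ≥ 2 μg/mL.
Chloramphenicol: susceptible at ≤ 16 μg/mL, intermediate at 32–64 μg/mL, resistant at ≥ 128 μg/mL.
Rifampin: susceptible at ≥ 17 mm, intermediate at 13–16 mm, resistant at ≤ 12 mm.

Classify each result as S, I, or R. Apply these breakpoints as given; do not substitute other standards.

Tetracycline 22 mm: ≥ 22 mm → Susceptible
Doxycycline: 0.06 μg/mL is ≤ 0.5 μg/mL ⇒ susceptible
Nafcillin (0.25 μg/mL) = 0.25 μg/mL ⇒ I
Chloramphenicol: 256 μg/mL is ≥ 128 μg/mL ⇒ Resistant
Rifampin (14 mm) in 13–16 mm ⇒ intermediate
Ceftazidime (17 mm) ≥ 17 mm → Susceptible
Minocycline (12 mm) ≤ 12 mm → resistant
Gentamicin: 13 mm is ≤ 14 mm — Resistant

S, S, I, R, I, S, R, R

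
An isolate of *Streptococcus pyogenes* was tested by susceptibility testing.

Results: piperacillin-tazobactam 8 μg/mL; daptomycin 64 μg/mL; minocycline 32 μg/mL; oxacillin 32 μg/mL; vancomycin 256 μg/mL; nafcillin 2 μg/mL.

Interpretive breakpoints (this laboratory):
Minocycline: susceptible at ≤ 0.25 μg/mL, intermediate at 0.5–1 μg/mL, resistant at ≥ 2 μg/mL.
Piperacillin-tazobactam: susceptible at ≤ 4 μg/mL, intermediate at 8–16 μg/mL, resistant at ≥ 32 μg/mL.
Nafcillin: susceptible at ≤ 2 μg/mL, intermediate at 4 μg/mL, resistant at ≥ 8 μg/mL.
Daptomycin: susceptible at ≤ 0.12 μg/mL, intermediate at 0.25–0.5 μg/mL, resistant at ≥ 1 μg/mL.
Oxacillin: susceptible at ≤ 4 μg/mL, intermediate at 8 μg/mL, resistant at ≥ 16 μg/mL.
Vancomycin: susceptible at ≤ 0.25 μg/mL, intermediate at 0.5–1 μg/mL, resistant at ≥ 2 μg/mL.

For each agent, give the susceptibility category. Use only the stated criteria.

I, R, R, R, R, S

Piperacillin-tazobactam 8 μg/mL: in 8–16 μg/mL → I
Daptomycin 64 μg/mL: ≥ 1 μg/mL — R
Minocycline: 32 μg/mL is ≥ 2 μg/mL → Resistant
Oxacillin 32 μg/mL: ≥ 16 μg/mL ⇒ R
Vancomycin 256 μg/mL: ≥ 2 μg/mL ⇒ R
Nafcillin (2 μg/mL) ≤ 2 μg/mL → S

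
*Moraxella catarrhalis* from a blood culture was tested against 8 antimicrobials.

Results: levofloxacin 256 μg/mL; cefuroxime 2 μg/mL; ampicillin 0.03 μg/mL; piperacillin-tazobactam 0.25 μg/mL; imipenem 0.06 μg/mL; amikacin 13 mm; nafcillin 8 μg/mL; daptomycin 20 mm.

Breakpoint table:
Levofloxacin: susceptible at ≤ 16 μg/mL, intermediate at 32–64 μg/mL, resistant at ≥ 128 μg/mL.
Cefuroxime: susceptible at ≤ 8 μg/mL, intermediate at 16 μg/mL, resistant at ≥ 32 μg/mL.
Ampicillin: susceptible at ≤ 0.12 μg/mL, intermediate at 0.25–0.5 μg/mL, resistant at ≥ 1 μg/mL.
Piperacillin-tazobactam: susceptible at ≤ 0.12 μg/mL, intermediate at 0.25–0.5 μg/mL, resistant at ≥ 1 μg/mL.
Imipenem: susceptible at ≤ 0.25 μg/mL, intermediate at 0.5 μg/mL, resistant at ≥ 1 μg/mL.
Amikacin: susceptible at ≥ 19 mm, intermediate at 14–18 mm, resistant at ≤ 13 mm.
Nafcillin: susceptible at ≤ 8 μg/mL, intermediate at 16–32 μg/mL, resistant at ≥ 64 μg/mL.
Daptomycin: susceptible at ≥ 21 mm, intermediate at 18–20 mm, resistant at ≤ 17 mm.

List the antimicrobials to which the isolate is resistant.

Levofloxacin: 256 μg/mL is ≥ 128 μg/mL — Resistant
Cefuroxime 2 μg/mL: ≤ 8 μg/mL ⇒ S
Ampicillin (0.03 μg/mL) ≤ 0.12 μg/mL — Susceptible
Piperacillin-tazobactam (0.25 μg/mL) in 0.25–0.5 μg/mL → Intermediate
Imipenem: 0.06 μg/mL is ≤ 0.25 μg/mL ⇒ susceptible
Amikacin: 13 mm is ≤ 13 mm ⇒ R
Nafcillin 8 μg/mL: ≤ 8 μg/mL → S
Daptomycin: 20 mm is in 18–20 mm — I

levofloxacin, amikacin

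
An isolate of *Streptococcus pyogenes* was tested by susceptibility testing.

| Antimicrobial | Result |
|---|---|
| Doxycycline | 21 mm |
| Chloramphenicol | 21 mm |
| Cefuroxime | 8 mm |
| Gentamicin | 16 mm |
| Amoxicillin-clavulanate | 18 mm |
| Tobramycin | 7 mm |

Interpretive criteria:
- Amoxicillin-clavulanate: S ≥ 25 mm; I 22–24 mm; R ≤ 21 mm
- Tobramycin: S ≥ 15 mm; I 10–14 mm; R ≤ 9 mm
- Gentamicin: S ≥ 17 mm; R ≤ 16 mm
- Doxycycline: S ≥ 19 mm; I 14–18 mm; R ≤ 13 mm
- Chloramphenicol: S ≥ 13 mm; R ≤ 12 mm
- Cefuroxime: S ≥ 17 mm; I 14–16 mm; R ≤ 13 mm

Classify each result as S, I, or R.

Doxycycline: 21 mm is ≥ 19 mm → Susceptible
Chloramphenicol 21 mm: ≥ 13 mm ⇒ susceptible
Cefuroxime (8 mm) ≤ 13 mm — Resistant
Gentamicin: 16 mm is ≤ 16 mm — R
Amoxicillin-clavulanate: 18 mm is ≤ 21 mm — Resistant
Tobramycin (7 mm) ≤ 9 mm → resistant

S, S, R, R, R, R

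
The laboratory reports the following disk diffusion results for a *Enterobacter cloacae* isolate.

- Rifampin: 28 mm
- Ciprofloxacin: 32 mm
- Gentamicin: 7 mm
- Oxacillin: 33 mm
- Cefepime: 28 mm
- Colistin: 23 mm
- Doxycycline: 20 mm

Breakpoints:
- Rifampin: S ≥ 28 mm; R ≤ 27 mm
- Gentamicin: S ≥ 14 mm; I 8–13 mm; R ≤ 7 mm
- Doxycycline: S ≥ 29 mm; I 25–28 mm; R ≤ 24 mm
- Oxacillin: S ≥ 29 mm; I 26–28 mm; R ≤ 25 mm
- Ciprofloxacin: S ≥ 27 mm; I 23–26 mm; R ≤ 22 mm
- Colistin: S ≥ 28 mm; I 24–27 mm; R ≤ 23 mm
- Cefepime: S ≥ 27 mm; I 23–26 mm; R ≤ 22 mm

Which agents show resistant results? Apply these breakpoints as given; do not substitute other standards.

Rifampin 28 mm: ≥ 28 mm ⇒ S
Ciprofloxacin: 32 mm is ≥ 27 mm ⇒ S
Gentamicin (7 mm) ≤ 7 mm — Resistant
Oxacillin 33 mm: ≥ 29 mm → Susceptible
Cefepime 28 mm: ≥ 27 mm → S
Colistin: 23 mm is ≤ 23 mm → resistant
Doxycycline: 20 mm is ≤ 24 mm — R

gentamicin, colistin, doxycycline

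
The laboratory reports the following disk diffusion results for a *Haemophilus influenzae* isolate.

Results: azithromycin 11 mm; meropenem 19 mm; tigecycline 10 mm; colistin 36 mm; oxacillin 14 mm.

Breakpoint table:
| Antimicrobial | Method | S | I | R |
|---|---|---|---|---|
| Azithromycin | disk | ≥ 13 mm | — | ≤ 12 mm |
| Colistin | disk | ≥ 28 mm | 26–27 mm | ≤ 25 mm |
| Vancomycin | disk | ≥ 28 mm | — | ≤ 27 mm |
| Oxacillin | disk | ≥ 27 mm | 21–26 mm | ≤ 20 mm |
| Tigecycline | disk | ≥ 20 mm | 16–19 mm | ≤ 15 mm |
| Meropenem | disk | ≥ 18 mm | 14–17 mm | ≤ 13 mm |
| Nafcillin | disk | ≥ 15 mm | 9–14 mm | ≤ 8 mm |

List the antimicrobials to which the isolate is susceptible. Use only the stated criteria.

Azithromycin (11 mm) ≤ 12 mm — R
Meropenem: 19 mm is ≥ 18 mm → S
Tigecycline (10 mm) ≤ 15 mm ⇒ resistant
Colistin 36 mm: ≥ 28 mm — S
Oxacillin (14 mm) ≤ 20 mm → resistant

meropenem, colistin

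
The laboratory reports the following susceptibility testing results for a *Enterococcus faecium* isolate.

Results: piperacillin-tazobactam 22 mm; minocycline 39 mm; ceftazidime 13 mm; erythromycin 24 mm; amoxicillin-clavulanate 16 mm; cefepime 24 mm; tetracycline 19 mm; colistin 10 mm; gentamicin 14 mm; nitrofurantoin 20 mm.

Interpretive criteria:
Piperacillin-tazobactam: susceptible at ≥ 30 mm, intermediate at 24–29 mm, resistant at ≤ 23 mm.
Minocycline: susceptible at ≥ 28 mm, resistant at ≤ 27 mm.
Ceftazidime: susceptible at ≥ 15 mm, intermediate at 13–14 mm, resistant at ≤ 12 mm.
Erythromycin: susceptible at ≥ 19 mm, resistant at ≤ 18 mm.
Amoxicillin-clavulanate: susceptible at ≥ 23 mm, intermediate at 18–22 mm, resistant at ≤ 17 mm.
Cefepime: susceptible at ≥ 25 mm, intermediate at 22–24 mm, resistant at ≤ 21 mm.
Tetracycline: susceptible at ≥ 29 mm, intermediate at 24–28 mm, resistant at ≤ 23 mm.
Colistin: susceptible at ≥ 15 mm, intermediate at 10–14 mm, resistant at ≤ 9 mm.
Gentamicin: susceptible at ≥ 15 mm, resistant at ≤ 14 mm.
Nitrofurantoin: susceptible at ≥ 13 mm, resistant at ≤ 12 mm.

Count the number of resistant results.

4

Piperacillin-tazobactam (22 mm) ≤ 23 mm ⇒ R
Minocycline (39 mm) ≥ 28 mm ⇒ Susceptible
Ceftazidime (13 mm) in 13–14 mm → Intermediate
Erythromycin: 24 mm is ≥ 19 mm — susceptible
Amoxicillin-clavulanate (16 mm) ≤ 17 mm — resistant
Cefepime 24 mm: in 22–24 mm — I
Tetracycline 19 mm: ≤ 23 mm — Resistant
Colistin 10 mm: in 10–14 mm → Intermediate
Gentamicin (14 mm) ≤ 14 mm → Resistant
Nitrofurantoin: 20 mm is ≥ 13 mm — Susceptible
Resistant: 4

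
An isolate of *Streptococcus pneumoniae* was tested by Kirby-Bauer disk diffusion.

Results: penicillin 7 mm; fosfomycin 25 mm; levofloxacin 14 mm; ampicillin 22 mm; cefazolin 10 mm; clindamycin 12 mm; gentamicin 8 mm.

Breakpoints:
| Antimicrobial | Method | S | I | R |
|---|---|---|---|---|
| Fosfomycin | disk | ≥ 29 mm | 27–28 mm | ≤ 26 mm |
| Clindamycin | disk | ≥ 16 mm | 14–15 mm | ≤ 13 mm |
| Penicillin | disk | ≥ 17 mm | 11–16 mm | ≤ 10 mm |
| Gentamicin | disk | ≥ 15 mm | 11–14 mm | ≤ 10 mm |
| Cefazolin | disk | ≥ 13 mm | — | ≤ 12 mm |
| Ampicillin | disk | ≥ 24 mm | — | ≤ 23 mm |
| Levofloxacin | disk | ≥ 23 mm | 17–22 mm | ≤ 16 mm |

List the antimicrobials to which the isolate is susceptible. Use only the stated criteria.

Penicillin (7 mm) ≤ 10 mm ⇒ R
Fosfomycin (25 mm) ≤ 26 mm → Resistant
Levofloxacin: 14 mm is ≤ 16 mm ⇒ Resistant
Ampicillin (22 mm) ≤ 23 mm — Resistant
Cefazolin: 10 mm is ≤ 12 mm — Resistant
Clindamycin (12 mm) ≤ 13 mm — Resistant
Gentamicin 8 mm: ≤ 10 mm → resistant

none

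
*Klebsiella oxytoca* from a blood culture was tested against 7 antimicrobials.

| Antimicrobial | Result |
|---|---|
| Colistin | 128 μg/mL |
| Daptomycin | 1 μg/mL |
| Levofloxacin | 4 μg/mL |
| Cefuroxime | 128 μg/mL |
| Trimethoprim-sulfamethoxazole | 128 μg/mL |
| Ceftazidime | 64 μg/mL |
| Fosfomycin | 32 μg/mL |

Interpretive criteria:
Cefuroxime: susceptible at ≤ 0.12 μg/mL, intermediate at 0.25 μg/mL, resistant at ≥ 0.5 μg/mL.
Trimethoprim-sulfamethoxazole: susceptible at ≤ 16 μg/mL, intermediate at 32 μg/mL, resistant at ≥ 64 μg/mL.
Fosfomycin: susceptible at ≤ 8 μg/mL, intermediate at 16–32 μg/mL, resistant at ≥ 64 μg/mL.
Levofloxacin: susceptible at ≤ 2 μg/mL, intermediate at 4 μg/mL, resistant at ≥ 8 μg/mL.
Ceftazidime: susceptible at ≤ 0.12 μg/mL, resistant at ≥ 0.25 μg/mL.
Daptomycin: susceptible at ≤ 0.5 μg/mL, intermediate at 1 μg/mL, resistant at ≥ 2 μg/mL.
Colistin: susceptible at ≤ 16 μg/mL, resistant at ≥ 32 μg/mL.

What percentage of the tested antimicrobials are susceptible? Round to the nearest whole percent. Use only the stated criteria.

Colistin: 128 μg/mL is ≥ 32 μg/mL — Resistant
Daptomycin: 1 μg/mL is = 1 μg/mL → Intermediate
Levofloxacin (4 μg/mL) = 4 μg/mL ⇒ Intermediate
Cefuroxime (128 μg/mL) ≥ 0.5 μg/mL ⇒ R
Trimethoprim-sulfamethoxazole: 128 μg/mL is ≥ 64 μg/mL → R
Ceftazidime 64 μg/mL: ≥ 0.25 μg/mL → R
Fosfomycin (32 μg/mL) in 16–32 μg/mL — Intermediate
Susceptible: 0/7

0%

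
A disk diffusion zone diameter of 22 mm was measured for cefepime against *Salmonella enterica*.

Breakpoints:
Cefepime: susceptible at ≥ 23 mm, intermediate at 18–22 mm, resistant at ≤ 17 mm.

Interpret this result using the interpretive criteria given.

Cefepime (22 mm) in 18–22 mm — intermediate

I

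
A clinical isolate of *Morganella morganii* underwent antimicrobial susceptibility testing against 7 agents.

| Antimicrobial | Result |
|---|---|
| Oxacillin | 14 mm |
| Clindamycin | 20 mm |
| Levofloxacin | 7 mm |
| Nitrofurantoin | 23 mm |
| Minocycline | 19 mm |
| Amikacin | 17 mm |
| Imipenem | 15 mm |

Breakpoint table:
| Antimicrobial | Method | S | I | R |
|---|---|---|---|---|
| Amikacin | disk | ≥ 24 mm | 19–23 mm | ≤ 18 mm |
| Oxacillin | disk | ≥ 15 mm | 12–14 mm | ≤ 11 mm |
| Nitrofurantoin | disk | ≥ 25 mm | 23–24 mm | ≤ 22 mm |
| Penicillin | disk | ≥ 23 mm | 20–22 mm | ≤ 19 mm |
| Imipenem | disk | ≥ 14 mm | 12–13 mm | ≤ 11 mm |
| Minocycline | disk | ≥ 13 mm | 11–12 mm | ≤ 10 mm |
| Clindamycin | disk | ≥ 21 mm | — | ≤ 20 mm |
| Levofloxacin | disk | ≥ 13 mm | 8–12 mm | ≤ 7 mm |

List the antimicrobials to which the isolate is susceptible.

Oxacillin: 14 mm is in 12–14 mm → Intermediate
Clindamycin: 20 mm is ≤ 20 mm ⇒ Resistant
Levofloxacin (7 mm) ≤ 7 mm ⇒ R
Nitrofurantoin (23 mm) in 23–24 mm ⇒ I
Minocycline 19 mm: ≥ 13 mm ⇒ S
Amikacin: 17 mm is ≤ 18 mm ⇒ resistant
Imipenem (15 mm) ≥ 14 mm — S

minocycline, imipenem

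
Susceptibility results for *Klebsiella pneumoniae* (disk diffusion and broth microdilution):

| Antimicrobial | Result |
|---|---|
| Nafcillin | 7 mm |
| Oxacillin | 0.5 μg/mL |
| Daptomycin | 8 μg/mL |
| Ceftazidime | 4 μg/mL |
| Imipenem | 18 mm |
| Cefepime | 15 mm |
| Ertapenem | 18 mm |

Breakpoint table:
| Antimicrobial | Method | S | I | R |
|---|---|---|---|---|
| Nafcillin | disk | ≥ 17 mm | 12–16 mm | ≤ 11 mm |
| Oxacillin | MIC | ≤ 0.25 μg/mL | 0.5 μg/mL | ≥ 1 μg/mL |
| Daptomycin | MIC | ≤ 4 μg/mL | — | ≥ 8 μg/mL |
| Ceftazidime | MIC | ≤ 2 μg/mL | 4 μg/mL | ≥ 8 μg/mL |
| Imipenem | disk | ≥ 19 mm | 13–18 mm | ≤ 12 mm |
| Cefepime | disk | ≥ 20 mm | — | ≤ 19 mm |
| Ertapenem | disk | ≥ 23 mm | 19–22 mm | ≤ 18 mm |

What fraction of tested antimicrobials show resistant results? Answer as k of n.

Nafcillin (7 mm) ≤ 11 mm → R
Oxacillin 0.5 μg/mL: = 0.5 μg/mL → intermediate
Daptomycin (8 μg/mL) ≥ 8 μg/mL → resistant
Ceftazidime 4 μg/mL: = 4 μg/mL ⇒ I
Imipenem 18 mm: in 13–18 mm — intermediate
Cefepime: 15 mm is ≤ 19 mm ⇒ Resistant
Ertapenem (18 mm) ≤ 18 mm ⇒ Resistant
Resistant: 4/7

4 of 7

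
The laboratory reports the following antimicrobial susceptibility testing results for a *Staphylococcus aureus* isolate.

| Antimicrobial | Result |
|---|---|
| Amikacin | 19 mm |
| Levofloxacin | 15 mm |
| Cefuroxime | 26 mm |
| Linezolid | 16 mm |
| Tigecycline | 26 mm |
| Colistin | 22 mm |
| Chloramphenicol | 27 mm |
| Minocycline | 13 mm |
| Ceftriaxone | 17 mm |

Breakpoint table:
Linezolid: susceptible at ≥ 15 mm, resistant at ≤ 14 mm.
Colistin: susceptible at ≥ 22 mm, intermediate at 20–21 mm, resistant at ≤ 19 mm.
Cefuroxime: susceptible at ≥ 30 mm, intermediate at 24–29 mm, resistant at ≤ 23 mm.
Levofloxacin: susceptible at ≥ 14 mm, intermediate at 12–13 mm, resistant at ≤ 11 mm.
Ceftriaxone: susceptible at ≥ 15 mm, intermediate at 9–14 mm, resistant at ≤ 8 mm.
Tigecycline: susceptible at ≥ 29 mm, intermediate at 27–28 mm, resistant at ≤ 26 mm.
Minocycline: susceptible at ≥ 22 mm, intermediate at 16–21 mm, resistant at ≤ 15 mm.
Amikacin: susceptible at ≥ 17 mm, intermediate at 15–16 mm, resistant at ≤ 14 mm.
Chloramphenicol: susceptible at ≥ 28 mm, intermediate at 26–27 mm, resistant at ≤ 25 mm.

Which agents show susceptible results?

amikacin, levofloxacin, linezolid, colistin, ceftriaxone

Amikacin: 19 mm is ≥ 17 mm → S
Levofloxacin: 15 mm is ≥ 14 mm ⇒ susceptible
Cefuroxime 26 mm: in 24–29 mm → I
Linezolid (16 mm) ≥ 15 mm — susceptible
Tigecycline: 26 mm is ≤ 26 mm → Resistant
Colistin 22 mm: ≥ 22 mm — S
Chloramphenicol: 27 mm is in 26–27 mm ⇒ I
Minocycline 13 mm: ≤ 15 mm — Resistant
Ceftriaxone 17 mm: ≥ 15 mm — S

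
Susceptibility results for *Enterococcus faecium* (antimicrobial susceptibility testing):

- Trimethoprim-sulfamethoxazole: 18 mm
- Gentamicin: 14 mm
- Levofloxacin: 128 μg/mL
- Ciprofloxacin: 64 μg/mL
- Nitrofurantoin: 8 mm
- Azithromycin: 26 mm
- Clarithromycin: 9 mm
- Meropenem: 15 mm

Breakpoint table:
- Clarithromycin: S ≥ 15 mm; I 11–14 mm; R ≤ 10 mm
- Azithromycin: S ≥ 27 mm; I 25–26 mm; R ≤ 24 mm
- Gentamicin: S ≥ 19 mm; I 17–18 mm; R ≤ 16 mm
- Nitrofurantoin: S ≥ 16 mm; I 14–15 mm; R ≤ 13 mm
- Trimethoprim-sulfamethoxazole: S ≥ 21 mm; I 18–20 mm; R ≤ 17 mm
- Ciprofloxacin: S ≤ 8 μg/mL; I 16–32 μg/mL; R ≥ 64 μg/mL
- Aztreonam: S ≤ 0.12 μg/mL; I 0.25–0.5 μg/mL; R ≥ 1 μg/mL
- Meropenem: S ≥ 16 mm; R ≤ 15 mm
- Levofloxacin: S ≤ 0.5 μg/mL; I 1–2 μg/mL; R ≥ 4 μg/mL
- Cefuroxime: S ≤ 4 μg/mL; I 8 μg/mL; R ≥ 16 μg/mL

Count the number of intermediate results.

Trimethoprim-sulfamethoxazole (18 mm) in 18–20 mm → I
Gentamicin (14 mm) ≤ 16 mm ⇒ Resistant
Levofloxacin (128 μg/mL) ≥ 4 μg/mL — R
Ciprofloxacin (64 μg/mL) ≥ 64 μg/mL → Resistant
Nitrofurantoin (8 mm) ≤ 13 mm ⇒ Resistant
Azithromycin: 26 mm is in 25–26 mm → intermediate
Clarithromycin: 9 mm is ≤ 10 mm ⇒ resistant
Meropenem (15 mm) ≤ 15 mm — Resistant
Intermediate: 2

2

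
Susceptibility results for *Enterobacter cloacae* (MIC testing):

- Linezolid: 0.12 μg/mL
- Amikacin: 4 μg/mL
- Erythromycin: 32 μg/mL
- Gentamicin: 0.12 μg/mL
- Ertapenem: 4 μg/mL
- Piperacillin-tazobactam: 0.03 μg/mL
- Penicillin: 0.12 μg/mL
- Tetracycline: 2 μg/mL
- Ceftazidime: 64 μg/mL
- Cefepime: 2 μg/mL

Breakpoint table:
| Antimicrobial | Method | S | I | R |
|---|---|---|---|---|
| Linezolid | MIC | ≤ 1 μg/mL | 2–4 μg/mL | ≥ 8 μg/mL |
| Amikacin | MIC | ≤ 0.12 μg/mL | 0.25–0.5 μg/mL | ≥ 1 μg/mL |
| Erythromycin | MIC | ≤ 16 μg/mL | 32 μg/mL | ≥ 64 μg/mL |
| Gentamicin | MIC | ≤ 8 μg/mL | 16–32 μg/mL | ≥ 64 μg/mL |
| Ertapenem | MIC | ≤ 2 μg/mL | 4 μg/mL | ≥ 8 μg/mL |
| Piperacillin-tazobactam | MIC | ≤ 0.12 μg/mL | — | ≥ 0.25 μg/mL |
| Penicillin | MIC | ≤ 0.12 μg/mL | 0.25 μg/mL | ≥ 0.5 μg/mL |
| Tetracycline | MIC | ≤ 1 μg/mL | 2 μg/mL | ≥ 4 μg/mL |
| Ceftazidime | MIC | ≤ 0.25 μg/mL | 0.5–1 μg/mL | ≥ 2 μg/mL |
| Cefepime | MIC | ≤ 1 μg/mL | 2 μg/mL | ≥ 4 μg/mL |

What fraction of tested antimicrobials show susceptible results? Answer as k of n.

Linezolid (0.12 μg/mL) ≤ 1 μg/mL ⇒ Susceptible
Amikacin (4 μg/mL) ≥ 1 μg/mL — resistant
Erythromycin 32 μg/mL: = 32 μg/mL — Intermediate
Gentamicin 0.12 μg/mL: ≤ 8 μg/mL → Susceptible
Ertapenem (4 μg/mL) = 4 μg/mL → Intermediate
Piperacillin-tazobactam: 0.03 μg/mL is ≤ 0.12 μg/mL → Susceptible
Penicillin: 0.12 μg/mL is ≤ 0.12 μg/mL ⇒ susceptible
Tetracycline: 2 μg/mL is = 2 μg/mL → I
Ceftazidime: 64 μg/mL is ≥ 2 μg/mL ⇒ Resistant
Cefepime (2 μg/mL) = 2 μg/mL ⇒ intermediate
Susceptible: 4/10

4 of 10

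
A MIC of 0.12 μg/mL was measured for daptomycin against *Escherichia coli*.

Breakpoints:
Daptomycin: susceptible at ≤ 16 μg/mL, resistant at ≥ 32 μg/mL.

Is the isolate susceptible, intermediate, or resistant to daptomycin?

Susceptible

Daptomycin 0.12 μg/mL: ≤ 16 μg/mL ⇒ susceptible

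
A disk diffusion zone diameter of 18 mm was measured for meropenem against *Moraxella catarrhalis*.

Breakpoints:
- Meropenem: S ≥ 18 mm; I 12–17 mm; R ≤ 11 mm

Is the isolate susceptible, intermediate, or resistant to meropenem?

S

Meropenem: 18 mm is ≥ 18 mm — Susceptible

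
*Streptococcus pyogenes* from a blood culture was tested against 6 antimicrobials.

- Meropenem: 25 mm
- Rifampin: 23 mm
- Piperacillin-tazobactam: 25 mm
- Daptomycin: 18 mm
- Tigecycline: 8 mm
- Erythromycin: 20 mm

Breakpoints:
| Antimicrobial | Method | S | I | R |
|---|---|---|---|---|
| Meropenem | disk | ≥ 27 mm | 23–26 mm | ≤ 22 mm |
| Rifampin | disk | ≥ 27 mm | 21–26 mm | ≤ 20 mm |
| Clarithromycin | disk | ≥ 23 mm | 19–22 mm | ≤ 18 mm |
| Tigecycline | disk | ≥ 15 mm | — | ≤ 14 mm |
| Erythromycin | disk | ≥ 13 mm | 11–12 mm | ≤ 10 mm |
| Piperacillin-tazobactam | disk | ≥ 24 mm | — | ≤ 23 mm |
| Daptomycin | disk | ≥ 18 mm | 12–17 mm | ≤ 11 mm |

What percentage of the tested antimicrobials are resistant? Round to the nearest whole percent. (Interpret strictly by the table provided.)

17%

Meropenem (25 mm) in 23–26 mm — Intermediate
Rifampin (23 mm) in 21–26 mm → intermediate
Piperacillin-tazobactam (25 mm) ≥ 24 mm ⇒ susceptible
Daptomycin (18 mm) ≥ 18 mm — susceptible
Tigecycline (8 mm) ≤ 14 mm ⇒ R
Erythromycin (20 mm) ≥ 13 mm ⇒ Susceptible
Resistant: 1/6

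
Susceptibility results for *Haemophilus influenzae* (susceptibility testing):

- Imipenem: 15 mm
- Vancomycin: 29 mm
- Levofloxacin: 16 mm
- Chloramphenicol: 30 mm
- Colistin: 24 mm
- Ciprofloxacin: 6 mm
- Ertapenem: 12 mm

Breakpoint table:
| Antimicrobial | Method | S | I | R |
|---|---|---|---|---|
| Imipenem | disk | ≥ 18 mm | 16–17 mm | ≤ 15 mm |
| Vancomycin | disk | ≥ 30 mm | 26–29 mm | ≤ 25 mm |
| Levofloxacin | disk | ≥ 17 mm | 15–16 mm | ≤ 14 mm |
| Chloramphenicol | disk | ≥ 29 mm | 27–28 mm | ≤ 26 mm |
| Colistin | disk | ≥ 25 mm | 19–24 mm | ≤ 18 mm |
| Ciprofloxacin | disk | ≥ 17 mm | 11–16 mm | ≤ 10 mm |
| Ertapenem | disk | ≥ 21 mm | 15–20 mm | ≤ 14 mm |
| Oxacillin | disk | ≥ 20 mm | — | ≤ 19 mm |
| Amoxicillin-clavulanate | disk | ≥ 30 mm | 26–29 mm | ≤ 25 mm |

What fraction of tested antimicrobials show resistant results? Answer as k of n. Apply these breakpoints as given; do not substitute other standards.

3 of 7

Imipenem: 15 mm is ≤ 15 mm ⇒ resistant
Vancomycin: 29 mm is in 26–29 mm → intermediate
Levofloxacin (16 mm) in 15–16 mm → I
Chloramphenicol (30 mm) ≥ 29 mm ⇒ susceptible
Colistin (24 mm) in 19–24 mm — I
Ciprofloxacin (6 mm) ≤ 10 mm → Resistant
Ertapenem 12 mm: ≤ 14 mm ⇒ R
Resistant: 3/7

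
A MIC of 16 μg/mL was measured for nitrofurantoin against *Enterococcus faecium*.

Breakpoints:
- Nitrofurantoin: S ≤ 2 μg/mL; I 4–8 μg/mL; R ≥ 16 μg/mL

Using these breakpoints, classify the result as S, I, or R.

Nitrofurantoin 16 μg/mL: ≥ 16 μg/mL — resistant

R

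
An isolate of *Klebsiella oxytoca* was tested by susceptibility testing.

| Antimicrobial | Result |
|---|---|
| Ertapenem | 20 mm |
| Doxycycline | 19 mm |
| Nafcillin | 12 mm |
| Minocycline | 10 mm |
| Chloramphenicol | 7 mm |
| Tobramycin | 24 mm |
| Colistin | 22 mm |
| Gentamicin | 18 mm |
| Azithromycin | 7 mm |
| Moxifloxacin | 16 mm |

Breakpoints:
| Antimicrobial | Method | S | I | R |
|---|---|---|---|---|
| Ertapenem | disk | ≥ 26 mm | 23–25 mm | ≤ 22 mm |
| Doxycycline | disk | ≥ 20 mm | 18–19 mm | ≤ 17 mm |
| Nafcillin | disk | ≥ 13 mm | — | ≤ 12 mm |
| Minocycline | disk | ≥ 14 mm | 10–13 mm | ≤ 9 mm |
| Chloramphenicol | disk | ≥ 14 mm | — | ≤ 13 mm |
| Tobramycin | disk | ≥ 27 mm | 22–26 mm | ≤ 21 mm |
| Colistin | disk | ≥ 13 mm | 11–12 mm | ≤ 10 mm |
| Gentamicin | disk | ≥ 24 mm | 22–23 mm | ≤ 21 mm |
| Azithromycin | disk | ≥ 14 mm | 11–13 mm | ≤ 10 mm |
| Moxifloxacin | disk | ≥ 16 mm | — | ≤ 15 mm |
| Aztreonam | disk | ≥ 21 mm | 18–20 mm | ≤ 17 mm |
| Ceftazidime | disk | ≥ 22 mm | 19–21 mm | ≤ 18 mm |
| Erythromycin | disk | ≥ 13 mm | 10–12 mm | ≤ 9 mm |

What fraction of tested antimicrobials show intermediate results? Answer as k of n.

Ertapenem (20 mm) ≤ 22 mm ⇒ Resistant
Doxycycline 19 mm: in 18–19 mm ⇒ I
Nafcillin: 12 mm is ≤ 12 mm ⇒ Resistant
Minocycline 10 mm: in 10–13 mm → intermediate
Chloramphenicol: 7 mm is ≤ 13 mm ⇒ resistant
Tobramycin (24 mm) in 22–26 mm ⇒ Intermediate
Colistin: 22 mm is ≥ 13 mm → susceptible
Gentamicin: 18 mm is ≤ 21 mm → resistant
Azithromycin: 7 mm is ≤ 10 mm ⇒ Resistant
Moxifloxacin: 16 mm is ≥ 16 mm → S
Intermediate: 3/10

3 of 10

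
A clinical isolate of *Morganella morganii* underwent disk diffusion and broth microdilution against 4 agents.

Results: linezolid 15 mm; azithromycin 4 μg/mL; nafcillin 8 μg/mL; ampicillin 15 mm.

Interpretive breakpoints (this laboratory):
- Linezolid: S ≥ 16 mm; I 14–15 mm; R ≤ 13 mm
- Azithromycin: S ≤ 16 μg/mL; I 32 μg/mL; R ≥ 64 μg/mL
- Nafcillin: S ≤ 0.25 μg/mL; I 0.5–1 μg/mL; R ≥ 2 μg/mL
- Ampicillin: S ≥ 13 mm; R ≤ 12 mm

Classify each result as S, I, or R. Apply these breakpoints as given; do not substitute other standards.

I, S, R, S

Linezolid (15 mm) in 14–15 mm ⇒ Intermediate
Azithromycin (4 μg/mL) ≤ 16 μg/mL → S
Nafcillin: 8 μg/mL is ≥ 2 μg/mL → Resistant
Ampicillin: 15 mm is ≥ 13 mm ⇒ susceptible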